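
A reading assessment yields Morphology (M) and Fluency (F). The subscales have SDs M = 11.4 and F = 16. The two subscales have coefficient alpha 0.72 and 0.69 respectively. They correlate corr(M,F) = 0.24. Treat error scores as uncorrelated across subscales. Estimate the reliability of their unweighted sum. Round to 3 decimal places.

Var(M+F) = 11.4² + 16² + 2·[11.4·16·0.24] = 385.96 + 87.552 = 473.512.
With uncorrelated errors the cross-covariances are all true-score covariance, so they carry over unchanged; only the diagonal terms shrink to ρᵢσᵢ².
True-score variance = [11.4²·0.72 + 16²·0.69] + 87.552 = 270.211 + 87.552 = 357.763.
Reliability = 357.763 / 473.512 = 0.756.

0.756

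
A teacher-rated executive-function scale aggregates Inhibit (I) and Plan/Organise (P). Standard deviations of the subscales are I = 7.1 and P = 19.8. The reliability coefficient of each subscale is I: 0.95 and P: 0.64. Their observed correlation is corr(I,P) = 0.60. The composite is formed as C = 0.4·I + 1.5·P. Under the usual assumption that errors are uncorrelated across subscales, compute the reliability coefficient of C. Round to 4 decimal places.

Var(C) = 0.4²·7.1² + 1.5²·19.8² + 2·[0.6·7.1·19.8·0.60] = 890.156 + 101.218 = 991.373.
Because errors are independent across components, Cov(Tᵢ,Tⱼ) = Cov(Xᵢ,Xⱼ); the off-diagonal part of the true-score variance is the same as above.
True-score variance = [0.4²·7.1²·0.95 + 1.5²·19.8²·0.64] + 101.218 = 572.2 + 101.218 = 673.418.
Reliability = 673.418 / 991.373 = 0.6793.

0.6793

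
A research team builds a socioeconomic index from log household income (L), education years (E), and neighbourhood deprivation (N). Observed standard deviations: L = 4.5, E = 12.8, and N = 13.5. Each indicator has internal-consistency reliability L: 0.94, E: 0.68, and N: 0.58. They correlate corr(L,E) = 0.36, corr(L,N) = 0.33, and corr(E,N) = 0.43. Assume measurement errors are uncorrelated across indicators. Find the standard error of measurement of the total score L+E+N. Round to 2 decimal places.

Var(total) = 366.34 + 230.175 = 596.515.
True-score variance = 236.151 + 230.175 = 466.326, so reliability = 0.7818.
Error variance = 596.515 − 466.326 = 130.189; SEM = √130.189 = 11.41.

11.41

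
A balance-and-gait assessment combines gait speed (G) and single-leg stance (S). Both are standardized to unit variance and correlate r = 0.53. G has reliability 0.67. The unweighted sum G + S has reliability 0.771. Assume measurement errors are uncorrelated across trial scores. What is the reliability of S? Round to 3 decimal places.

0.629

Var(G+S) = 2 + 2·0.53 = 3.060.
True-score variance = ρ_G + ρ_S + 2·0.53, so 0.771 = (0.67 + ρ_S + 1.06) / 3.060.
ρ_S = 0.771·3.060 − 0.67 − 1.06 = 0.629.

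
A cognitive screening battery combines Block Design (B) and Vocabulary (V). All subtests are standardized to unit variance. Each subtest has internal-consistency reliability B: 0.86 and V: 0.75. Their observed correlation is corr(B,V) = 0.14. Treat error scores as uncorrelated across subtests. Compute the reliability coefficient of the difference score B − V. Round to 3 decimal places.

0.773

Var(B−V) = 1 + 1 − 2·0.14 = 2 − 0.28 = 1.72.
Because errors are independent across components, Cov(Tᵢ,Tⱼ) = Cov(Xᵢ,Xⱼ); the off-diagonal part of the true-score variance is the same as above.
True-score variance = [0.86 + 0.75] − 0.28 = 1.61 − 0.28 = 1.33.
Reliability = 1.33 / 1.72 = 0.773.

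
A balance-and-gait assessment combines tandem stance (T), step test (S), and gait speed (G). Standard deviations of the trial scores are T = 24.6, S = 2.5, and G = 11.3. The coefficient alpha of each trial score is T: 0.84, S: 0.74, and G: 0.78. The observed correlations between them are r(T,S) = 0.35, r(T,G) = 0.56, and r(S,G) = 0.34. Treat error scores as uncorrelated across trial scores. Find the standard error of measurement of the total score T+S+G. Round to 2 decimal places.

Var(total) = 739.1 + 373.598 = 1112.7.
True-score variance = 612.558 + 373.598 = 986.155, so reliability = 0.8863.
Error variance = 1112.7 − 986.155 = 126.542; SEM = √126.542 = 11.25.

11.25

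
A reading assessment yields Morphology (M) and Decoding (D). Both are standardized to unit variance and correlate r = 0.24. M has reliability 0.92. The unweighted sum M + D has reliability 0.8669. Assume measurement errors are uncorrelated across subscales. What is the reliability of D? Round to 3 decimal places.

Var(M+D) = 2 + 2·0.24 = 2.480.
True-score variance = ρ_M + ρ_D + 2·0.24, so 0.8669 = (0.92 + ρ_D + 0.48) / 2.480.
ρ_D = 0.8669·2.480 − 0.92 − 0.48 = 0.750.

0.750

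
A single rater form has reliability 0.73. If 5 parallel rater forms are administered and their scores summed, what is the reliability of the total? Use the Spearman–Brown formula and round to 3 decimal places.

0.931

ρ_k = kρ / (1 + (k−1)ρ) = 5·0.73 / (1 + 4·0.73) = 3.650 / 3.920 = 0.931.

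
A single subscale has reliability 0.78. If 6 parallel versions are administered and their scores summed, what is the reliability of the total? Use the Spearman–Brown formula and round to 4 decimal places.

ρ_k = kρ / (1 + (k−1)ρ) = 6·0.78 / (1 + 5·0.78) = 4.680 / 4.900 = 0.9551.

0.9551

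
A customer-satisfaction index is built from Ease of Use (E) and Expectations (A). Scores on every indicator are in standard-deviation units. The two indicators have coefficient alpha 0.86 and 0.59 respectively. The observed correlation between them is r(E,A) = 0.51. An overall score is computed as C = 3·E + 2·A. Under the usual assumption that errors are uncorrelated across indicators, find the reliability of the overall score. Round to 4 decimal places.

0.8483

Var(C) = 3² + 2² + 2·[6·0.51] = 13 + 6.12 = 19.12.
Because errors are independent across components, Cov(Tᵢ,Tⱼ) = Cov(Xᵢ,Xⱼ); the off-diagonal part of the true-score variance is the same as above.
True-score variance = [3²·0.86 + 2²·0.59] + 6.12 = 10.1 + 6.12 = 16.22.
Reliability = 16.22 / 19.12 = 0.8483.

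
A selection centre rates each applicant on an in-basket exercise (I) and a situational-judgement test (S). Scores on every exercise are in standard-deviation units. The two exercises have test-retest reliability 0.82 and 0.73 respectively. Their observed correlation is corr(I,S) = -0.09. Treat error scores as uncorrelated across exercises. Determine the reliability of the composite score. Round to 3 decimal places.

Var(I+S) = 2 + 2·[(-0.09)] = 2 − 0.18 = 1.82.
Under uncorrelated errors the observed covariances equal the true-score covariances, so only the own-variance terms attenuate.
True-score variance = [0.82 + 0.73] − 0.18 = 1.55 − 0.18 = 1.37.
Reliability = 1.37 / 1.82 = 0.753.

0.753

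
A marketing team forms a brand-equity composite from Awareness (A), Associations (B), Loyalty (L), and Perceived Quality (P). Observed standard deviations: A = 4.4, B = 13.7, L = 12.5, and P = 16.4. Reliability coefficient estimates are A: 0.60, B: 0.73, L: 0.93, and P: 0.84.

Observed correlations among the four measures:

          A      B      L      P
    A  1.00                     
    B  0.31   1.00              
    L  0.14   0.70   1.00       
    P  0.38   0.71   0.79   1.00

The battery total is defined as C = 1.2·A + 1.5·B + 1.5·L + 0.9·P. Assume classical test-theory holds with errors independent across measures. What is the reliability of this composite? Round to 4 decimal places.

0.9285

Var(C) = 1.2²·4.4² + 1.5²·13.7² + 1.5²·12.5² + 0.9²·16.4² + 2·[1.8·4.4·13.7·0.31 + 1.8·4.4·12.5·0.14 + 1.08·4.4·16.4·0.38 + 2.25·13.7·12.5·0.70 + 1.35·13.7·16.4·0.71 + 1.35·12.5·16.4·0.79] = 1019.6 + 1561.64 = 2581.24.
Under uncorrelated errors the observed covariances equal the true-score covariances, so only the own-variance terms attenuate.
True-score variance = [1.2²·4.4²·0.60 + 1.5²·13.7²·0.73 + 1.5²·12.5²·0.93 + 0.9²·16.4²·0.84] + 1561.64 = 834.961 + 1561.64 = 2396.6.
Reliability = 2396.6 / 2581.24 = 0.9285.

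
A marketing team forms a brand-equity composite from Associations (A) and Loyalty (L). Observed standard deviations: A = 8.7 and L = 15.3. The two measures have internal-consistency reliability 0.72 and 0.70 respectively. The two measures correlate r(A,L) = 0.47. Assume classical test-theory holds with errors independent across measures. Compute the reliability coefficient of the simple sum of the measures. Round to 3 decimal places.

Var(A+L) = 8.7² + 15.3² + 2·[8.7·15.3·0.47] = 309.78 + 125.123 = 434.903.
Under uncorrelated errors the observed covariances equal the true-score covariances, so only the own-variance terms attenuate.
True-score variance = [8.7²·0.72 + 15.3²·0.70] + 125.123 = 218.36 + 125.123 = 343.483.
Reliability = 343.483 / 434.903 = 0.790.

0.790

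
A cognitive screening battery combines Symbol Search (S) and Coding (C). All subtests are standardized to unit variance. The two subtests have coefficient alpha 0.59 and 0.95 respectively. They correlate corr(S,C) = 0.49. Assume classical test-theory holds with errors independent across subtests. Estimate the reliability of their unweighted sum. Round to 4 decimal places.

Var(S+C) = 2 + 2·[0.49] = 2 + 0.98 = 2.98.
Under uncorrelated errors the observed covariances equal the true-score covariances, so only the own-variance terms attenuate.
True-score variance = [0.59 + 0.95] + 0.98 = 1.54 + 0.98 = 2.52.
Reliability = 2.52 / 2.98 = 0.8456.

0.8456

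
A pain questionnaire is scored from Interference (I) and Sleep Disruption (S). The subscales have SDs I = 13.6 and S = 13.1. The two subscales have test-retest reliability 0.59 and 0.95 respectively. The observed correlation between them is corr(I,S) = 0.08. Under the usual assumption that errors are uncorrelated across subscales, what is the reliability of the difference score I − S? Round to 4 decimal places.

Var(I−S) = 13.6² + 13.1² − 2·13.6·13.1·0.08 = 356.57 − 28.5056 = 328.064.
Under uncorrelated errors the observed covariances equal the true-score covariances, so only the own-variance terms attenuate.
True-score variance = [13.6²·0.59 + 13.1²·0.95] − 28.5056 = 272.156 − 28.5056 = 243.65.
Reliability = 243.65 / 328.064 = 0.7427.

0.7427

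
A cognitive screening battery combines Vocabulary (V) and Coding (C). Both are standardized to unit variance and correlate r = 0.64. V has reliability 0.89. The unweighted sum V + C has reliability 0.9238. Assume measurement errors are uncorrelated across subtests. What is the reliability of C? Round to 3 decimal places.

Var(V+C) = 2 + 2·0.64 = 3.280.
True-score variance = ρ_V + ρ_C + 2·0.64, so 0.9238 = (0.89 + ρ_C + 1.28) / 3.280.
ρ_C = 0.9238·3.280 − 0.89 − 1.28 = 0.860.

0.860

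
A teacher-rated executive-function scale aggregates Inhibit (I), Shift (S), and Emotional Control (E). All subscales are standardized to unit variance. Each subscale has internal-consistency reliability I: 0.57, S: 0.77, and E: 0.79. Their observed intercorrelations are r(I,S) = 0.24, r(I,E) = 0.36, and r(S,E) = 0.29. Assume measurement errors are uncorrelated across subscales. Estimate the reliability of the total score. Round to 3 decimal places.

0.818

Var(I+S+E) = 3 + 2·[0.24 + 0.36 + 0.29] = 3 + 1.78 = 4.78.
Because errors are independent across components, Cov(Tᵢ,Tⱼ) = Cov(Xᵢ,Xⱼ); the off-diagonal part of the true-score variance is the same as above.
True-score variance = [0.57 + 0.77 + 0.79] + 1.78 = 2.13 + 1.78 = 3.91.
Reliability = 3.91 / 4.78 = 0.818.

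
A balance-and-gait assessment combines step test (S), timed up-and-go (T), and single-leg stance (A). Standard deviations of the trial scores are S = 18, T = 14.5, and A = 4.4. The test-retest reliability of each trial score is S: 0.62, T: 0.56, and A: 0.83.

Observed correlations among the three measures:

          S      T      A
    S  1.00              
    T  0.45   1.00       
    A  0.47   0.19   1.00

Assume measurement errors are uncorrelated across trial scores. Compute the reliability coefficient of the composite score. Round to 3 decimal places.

0.753

Var(S+T+A) = 18² + 14.5² + 4.4² + 2·[18·14.5·0.45 + 18·4.4·0.47 + 14.5·4.4·0.19] = 553.61 + 333.592 = 887.202.
With uncorrelated errors the cross-covariances are all true-score covariance, so they carry over unchanged; only the diagonal terms shrink to ρᵢσᵢ².
True-score variance = [18²·0.62 + 14.5²·0.56 + 4.4²·0.83] + 333.592 = 334.689 + 333.592 = 668.281.
Reliability = 668.281 / 887.202 = 0.753.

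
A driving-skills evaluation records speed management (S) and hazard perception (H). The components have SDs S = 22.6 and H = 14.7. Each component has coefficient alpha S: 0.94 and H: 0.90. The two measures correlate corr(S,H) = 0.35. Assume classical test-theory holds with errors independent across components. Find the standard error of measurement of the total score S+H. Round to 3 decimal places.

Var(total) = 726.85 + 232.554 = 959.404.
True-score variance = 674.595 + 232.554 = 907.149, so reliability = 0.9455.
Error variance = 959.404 − 907.149 = 52.2546; SEM = √52.2546 = 7.229.

7.229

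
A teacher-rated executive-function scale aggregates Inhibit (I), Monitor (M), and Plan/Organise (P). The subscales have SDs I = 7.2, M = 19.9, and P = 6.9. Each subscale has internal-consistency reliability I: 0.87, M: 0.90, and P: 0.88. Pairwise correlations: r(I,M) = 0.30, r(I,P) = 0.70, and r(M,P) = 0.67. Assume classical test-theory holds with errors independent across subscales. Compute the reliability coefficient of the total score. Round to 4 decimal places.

0.9377

Var(I+M+P) = 7.2² + 19.9² + 6.9² + 2·[7.2·19.9·0.30 + 7.2·6.9·0.70 + 19.9·6.9·0.67] = 495.46 + 339.515 = 834.975.
With uncorrelated errors the cross-covariances are all true-score covariance, so they carry over unchanged; only the diagonal terms shrink to ρᵢσᵢ².
True-score variance = [7.2²·0.87 + 19.9²·0.90 + 6.9²·0.88] + 339.515 = 443.407 + 339.515 = 782.922.
Reliability = 782.922 / 834.975 = 0.9377.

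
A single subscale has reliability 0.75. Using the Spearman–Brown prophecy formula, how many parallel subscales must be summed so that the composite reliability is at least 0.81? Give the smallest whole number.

2

k ≥ ρ*(1−ρ₁)/(ρ₁(1−ρ*)) = 0.81·0.25 / (0.75·0.19) = 1.421.
Smallest integer k = 2.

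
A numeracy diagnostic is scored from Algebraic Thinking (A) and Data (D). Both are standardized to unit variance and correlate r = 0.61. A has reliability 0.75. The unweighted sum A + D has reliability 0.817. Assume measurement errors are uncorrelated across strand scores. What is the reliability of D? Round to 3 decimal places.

Var(A+D) = 2 + 2·0.61 = 3.220.
True-score variance = ρ_A + ρ_D + 2·0.61, so 0.817 = (0.75 + ρ_D + 1.22) / 3.220.
ρ_D = 0.817·3.220 − 0.75 − 1.22 = 0.661.

0.661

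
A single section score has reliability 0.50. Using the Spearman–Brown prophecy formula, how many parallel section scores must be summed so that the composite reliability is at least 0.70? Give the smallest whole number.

k ≥ ρ*(1−ρ₁)/(ρ₁(1−ρ*)) = 0.70·0.50 / (0.50·0.30) = 2.333.
Smallest integer k = 3.

3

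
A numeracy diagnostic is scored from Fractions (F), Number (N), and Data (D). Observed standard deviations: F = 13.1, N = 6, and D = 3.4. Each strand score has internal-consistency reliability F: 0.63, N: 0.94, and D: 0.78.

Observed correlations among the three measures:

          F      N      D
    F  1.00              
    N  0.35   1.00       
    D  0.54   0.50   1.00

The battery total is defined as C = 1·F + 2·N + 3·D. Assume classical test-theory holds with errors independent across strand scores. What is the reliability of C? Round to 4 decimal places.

Var(C) = 13.1² + 2²·6² + 3²·3.4² + 2·[2·13.1·6·0.35 + 3·13.1·3.4·0.54 + 6·6·3.4·0.50] = 419.65 + 376.75 = 796.4.
Under uncorrelated errors the observed covariances equal the true-score covariances, so only the own-variance terms attenuate.
True-score variance = [13.1²·0.63 + 2²·6²·0.94 + 3²·3.4²·0.78] + 376.75 = 324.625 + 376.75 = 701.375.
Reliability = 701.375 / 796.4 = 0.8807.

0.8807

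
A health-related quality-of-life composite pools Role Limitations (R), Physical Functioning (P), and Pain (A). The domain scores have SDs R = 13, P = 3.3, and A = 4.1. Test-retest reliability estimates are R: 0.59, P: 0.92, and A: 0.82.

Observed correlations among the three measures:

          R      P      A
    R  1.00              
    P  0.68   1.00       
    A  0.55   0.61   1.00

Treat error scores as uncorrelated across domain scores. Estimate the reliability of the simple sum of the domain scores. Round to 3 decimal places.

Var(R+P+A) = 13² + 3.3² + 4.1² + 2·[13·3.3·0.68 + 13·4.1·0.55 + 3.3·4.1·0.61] = 196.7 + 133.481 = 330.181.
With uncorrelated errors the cross-covariances are all true-score covariance, so they carry over unchanged; only the diagonal terms shrink to ρᵢσᵢ².
True-score variance = [13²·0.59 + 3.3²·0.92 + 4.1²·0.82] + 133.481 = 123.513 + 133.481 = 256.994.
Reliability = 256.994 / 330.181 = 0.778.

0.778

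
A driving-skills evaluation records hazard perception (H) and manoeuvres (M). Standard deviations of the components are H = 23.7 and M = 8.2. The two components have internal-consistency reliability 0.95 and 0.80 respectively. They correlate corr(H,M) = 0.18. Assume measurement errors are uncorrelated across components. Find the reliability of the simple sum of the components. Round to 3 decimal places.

0.941

Var(H+M) = 23.7² + 8.2² + 2·[23.7·8.2·0.18] = 628.93 + 69.9624 = 698.892.
Under uncorrelated errors the observed covariances equal the true-score covariances, so only the own-variance terms attenuate.
True-score variance = [23.7²·0.95 + 8.2²·0.80] + 69.9624 = 587.397 + 69.9624 = 657.36.
Reliability = 657.36 / 698.892 = 0.941.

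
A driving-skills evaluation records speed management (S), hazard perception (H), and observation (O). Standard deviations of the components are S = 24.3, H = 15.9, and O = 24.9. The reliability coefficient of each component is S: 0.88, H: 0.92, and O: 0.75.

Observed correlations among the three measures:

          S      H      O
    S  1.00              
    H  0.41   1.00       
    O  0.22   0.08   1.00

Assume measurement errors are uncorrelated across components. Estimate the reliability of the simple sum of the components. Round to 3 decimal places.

Var(S+H+O) = 24.3² + 15.9² + 24.9² + 2·[24.3·15.9·0.41 + 24.3·24.9·0.22 + 15.9·24.9·0.08] = 1463.31 + 646.4 = 2109.71.
With uncorrelated errors the cross-covariances are all true-score covariance, so they carry over unchanged; only the diagonal terms shrink to ρᵢσᵢ².
True-score variance = [24.3²·0.88 + 15.9²·0.92 + 24.9²·0.75] + 646.4 = 1217.22 + 646.4 = 1863.62.
Reliability = 1863.62 / 2109.71 = 0.883.

0.883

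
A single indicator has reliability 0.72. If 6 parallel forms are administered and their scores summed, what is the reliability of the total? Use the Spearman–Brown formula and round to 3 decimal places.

ρ_k = kρ / (1 + (k−1)ρ) = 6·0.72 / (1 + 5·0.72) = 4.320 / 4.600 = 0.939.

0.939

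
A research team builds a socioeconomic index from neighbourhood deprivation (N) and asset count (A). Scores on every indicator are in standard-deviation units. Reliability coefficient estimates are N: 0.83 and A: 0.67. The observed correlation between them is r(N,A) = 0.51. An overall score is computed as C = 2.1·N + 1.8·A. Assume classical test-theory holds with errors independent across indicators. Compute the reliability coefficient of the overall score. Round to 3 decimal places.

0.842

Var(C) = 2.1² + 1.8² + 2·[3.78·0.51] = 7.65 + 3.8556 = 11.5056.
Under uncorrelated errors the observed covariances equal the true-score covariances, so only the own-variance terms attenuate.
True-score variance = [2.1²·0.83 + 1.8²·0.67] + 3.8556 = 5.8311 + 3.8556 = 9.6867.
Reliability = 9.6867 / 11.5056 = 0.842.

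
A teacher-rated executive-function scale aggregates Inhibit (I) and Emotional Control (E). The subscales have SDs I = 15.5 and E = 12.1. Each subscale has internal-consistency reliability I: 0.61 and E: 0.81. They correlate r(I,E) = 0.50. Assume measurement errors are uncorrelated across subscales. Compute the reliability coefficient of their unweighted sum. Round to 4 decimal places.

0.7884

Var(I+E) = 15.5² + 12.1² + 2·[15.5·12.1·0.50] = 386.66 + 187.55 = 574.21.
Because errors are independent across components, Cov(Tᵢ,Tⱼ) = Cov(Xᵢ,Xⱼ); the off-diagonal part of the true-score variance is the same as above.
True-score variance = [15.5²·0.61 + 12.1²·0.81] + 187.55 = 265.145 + 187.55 = 452.695.
Reliability = 452.695 / 574.21 = 0.7884.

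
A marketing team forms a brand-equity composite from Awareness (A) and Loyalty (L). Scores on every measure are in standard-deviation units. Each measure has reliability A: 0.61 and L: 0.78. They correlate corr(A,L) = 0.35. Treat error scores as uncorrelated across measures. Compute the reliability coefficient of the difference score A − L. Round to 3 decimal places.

0.531

Var(A−L) = 1 + 1 − 2·0.35 = 2 − 0.7 = 1.3.
Under uncorrelated errors the observed covariances equal the true-score covariances, so only the own-variance terms attenuate.
True-score variance = [0.61 + 0.78] − 0.7 = 1.39 − 0.7 = 0.69.
Reliability = 0.69 / 1.3 = 0.531.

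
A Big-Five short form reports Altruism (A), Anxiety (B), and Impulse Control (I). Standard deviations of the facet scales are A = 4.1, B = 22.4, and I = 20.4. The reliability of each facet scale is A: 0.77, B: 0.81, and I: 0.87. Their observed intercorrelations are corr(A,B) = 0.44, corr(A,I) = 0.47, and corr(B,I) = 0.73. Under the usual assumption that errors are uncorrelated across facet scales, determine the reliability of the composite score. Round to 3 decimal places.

0.913

Var(A+B+I) = 4.1² + 22.4² + 20.4² + 2·[4.1·22.4·0.44 + 4.1·20.4·0.47 + 22.4·20.4·0.73] = 934.73 + 826.602 = 1761.33.
Because errors are independent across components, Cov(Tᵢ,Tⱼ) = Cov(Xᵢ,Xⱼ); the off-diagonal part of the true-score variance is the same as above.
True-score variance = [4.1²·0.77 + 22.4²·0.81 + 20.4²·0.87] + 826.602 = 781.428 + 826.602 = 1608.03.
Reliability = 1608.03 / 1761.33 = 0.913.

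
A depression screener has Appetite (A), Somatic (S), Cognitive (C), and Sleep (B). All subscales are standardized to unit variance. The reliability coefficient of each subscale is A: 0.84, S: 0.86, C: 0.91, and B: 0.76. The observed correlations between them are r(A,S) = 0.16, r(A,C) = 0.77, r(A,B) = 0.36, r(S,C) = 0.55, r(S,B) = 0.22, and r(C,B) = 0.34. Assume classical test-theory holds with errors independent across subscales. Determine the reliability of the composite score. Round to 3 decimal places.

Var(A+S+C+B) = 4 + 2·[0.16 + 0.77 + 0.36 + 0.55 + 0.22 + 0.34] = 4 + 4.8 = 8.8.
With uncorrelated errors the cross-covariances are all true-score covariance, so they carry over unchanged; only the diagonal terms shrink to ρᵢσᵢ².
True-score variance = [0.84 + 0.86 + 0.91 + 0.76] + 4.8 = 3.37 + 4.8 = 8.17.
Reliability = 8.17 / 8.8 = 0.928.

0.928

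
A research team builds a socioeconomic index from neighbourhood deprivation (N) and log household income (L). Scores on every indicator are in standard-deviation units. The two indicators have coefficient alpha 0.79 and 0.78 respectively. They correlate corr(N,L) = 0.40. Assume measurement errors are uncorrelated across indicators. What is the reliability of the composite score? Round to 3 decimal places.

Var(N+L) = 2 + 2·[0.40] = 2 + 0.8 = 2.8.
Because errors are independent across components, Cov(Tᵢ,Tⱼ) = Cov(Xᵢ,Xⱼ); the off-diagonal part of the true-score variance is the same as above.
True-score variance = [0.79 + 0.78] + 0.8 = 1.57 + 0.8 = 2.37.
Reliability = 2.37 / 2.8 = 0.846.

0.846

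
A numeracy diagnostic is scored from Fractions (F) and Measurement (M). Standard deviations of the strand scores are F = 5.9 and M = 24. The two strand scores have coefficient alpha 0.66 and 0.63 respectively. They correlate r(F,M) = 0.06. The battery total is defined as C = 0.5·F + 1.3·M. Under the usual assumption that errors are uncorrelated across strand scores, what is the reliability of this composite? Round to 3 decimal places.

0.634

Var(C) = 0.5²·5.9² + 1.3²·24² + 2·[0.65·5.9·24·0.06] = 982.143 + 11.0448 = 993.187.
With uncorrelated errors the cross-covariances are all true-score covariance, so they carry over unchanged; only the diagonal terms shrink to ρᵢσᵢ².
True-score variance = [0.5²·5.9²·0.66 + 1.3²·24²·0.63] + 11.0448 = 619.011 + 11.0448 = 630.056.
Reliability = 630.056 / 993.187 = 0.634.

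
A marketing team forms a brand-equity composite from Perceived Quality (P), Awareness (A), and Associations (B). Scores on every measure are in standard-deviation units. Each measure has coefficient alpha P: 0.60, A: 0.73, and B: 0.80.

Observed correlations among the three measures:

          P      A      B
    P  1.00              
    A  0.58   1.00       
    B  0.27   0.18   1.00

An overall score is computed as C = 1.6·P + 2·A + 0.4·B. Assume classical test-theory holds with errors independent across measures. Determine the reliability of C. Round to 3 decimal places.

Var(C) = 1.6² + 2² + 0.4² + 2·[3.2·0.58 + 0.64·0.27 + 0.8·0.18] = 6.72 + 4.3456 = 11.0656.
Because errors are independent across components, Cov(Tᵢ,Tⱼ) = Cov(Xᵢ,Xⱼ); the off-diagonal part of the true-score variance is the same as above.
True-score variance = [1.6²·0.60 + 2²·0.73 + 0.4²·0.80] + 4.3456 = 4.584 + 4.3456 = 8.9296.
Reliability = 8.9296 / 11.0656 = 0.807.

0.807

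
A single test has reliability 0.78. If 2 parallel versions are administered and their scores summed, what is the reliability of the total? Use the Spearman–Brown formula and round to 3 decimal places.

0.876

ρ_k = kρ / (1 + (k−1)ρ) = 2·0.78 / (1 + 1·0.78) = 1.560 / 1.780 = 0.876.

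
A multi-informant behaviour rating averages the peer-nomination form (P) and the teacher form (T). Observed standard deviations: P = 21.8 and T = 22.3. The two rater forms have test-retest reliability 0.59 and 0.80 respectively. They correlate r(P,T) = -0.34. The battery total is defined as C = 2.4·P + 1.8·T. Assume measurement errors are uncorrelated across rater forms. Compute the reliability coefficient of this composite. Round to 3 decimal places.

0.505

Var(C) = 2.4²·21.8² + 1.8²·22.3² + 2·[4.32·21.8·22.3·(-0.34)] = 4348.6 − 1428.08 = 2920.52.
Under uncorrelated errors the observed covariances equal the true-score covariances, so only the own-variance terms attenuate.
True-score variance = [2.4²·21.8²·0.59 + 1.8²·22.3²·0.80] − 1428.08 = 2904.03 − 1428.08 = 1475.95.
Reliability = 1475.95 / 2920.52 = 0.505.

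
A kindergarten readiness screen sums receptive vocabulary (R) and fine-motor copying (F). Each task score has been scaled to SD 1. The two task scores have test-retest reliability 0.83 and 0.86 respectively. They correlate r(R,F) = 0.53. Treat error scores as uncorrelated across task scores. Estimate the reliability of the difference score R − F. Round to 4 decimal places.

0.6702

Var(R−F) = 1 + 1 − 2·0.53 = 2 − 1.06 = 0.94.
Because errors are independent across components, Cov(Tᵢ,Tⱼ) = Cov(Xᵢ,Xⱼ); the off-diagonal part of the true-score variance is the same as above.
True-score variance = [0.83 + 0.86] − 1.06 = 1.69 − 1.06 = 0.63.
Reliability = 0.63 / 0.94 = 0.6702.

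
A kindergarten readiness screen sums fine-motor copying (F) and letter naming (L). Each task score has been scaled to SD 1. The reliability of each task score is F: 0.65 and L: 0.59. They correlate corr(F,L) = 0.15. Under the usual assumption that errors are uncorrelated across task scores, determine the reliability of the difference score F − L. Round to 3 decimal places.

Var(F−L) = 1 + 1 − 2·0.15 = 2 − 0.3 = 1.7.
Under uncorrelated errors the observed covariances equal the true-score covariances, so only the own-variance terms attenuate.
True-score variance = [0.65 + 0.59] − 0.3 = 1.24 − 0.3 = 0.94.
Reliability = 0.94 / 1.7 = 0.553.

0.553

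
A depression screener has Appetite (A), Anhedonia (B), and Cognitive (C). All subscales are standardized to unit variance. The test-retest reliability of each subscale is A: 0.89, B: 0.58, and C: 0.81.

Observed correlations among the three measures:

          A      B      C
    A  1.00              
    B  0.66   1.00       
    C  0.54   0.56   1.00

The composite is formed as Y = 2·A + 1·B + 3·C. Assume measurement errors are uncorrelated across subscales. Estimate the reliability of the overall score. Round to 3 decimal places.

0.903

Var(Y) = 2² + 1 + 3² + 2·[2·0.66 + 6·0.54 + 3·0.56] = 14 + 12.48 = 26.48.
Because errors are independent across components, Cov(Tᵢ,Tⱼ) = Cov(Xᵢ,Xⱼ); the off-diagonal part of the true-score variance is the same as above.
True-score variance = [2²·0.89 + 0.58 + 3²·0.81] + 12.48 = 11.43 + 12.48 = 23.91.
Reliability = 23.91 / 26.48 = 0.903.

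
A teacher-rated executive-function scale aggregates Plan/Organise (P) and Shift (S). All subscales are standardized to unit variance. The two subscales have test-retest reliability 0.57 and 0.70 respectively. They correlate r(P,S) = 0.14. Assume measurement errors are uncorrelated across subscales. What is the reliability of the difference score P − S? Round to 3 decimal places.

0.576

Var(P−S) = 1 + 1 − 2·0.14 = 2 − 0.28 = 1.72.
Because errors are independent across components, Cov(Tᵢ,Tⱼ) = Cov(Xᵢ,Xⱼ); the off-diagonal part of the true-score variance is the same as above.
True-score variance = [0.57 + 0.70] − 0.28 = 1.27 − 0.28 = 0.99.
Reliability = 0.99 / 1.72 = 0.576.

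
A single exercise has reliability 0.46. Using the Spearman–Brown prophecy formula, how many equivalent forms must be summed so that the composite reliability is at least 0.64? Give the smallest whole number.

3

k ≥ ρ*(1−ρ₁)/(ρ₁(1−ρ*)) = 0.64·0.54 / (0.46·0.36) = 2.087.
Smallest integer k = 3.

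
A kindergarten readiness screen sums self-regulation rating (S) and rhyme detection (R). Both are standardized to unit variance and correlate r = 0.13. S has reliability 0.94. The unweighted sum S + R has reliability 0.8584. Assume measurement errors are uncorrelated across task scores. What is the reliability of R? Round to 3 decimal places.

Var(S+R) = 2 + 2·0.13 = 2.260.
True-score variance = ρ_S + ρ_R + 2·0.13, so 0.8584 = (0.94 + ρ_R + 0.26) / 2.260.
ρ_R = 0.8584·2.260 − 0.94 − 0.26 = 0.740.

0.740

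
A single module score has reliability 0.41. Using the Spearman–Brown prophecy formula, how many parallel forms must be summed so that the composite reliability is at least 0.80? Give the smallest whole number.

6

k ≥ ρ*(1−ρ₁)/(ρ₁(1−ρ*)) = 0.80·0.59 / (0.41·0.20) = 5.756.
Smallest integer k = 6.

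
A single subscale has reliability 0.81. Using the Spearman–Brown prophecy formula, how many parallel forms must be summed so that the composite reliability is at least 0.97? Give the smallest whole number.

8

k ≥ ρ*(1−ρ₁)/(ρ₁(1−ρ*)) = 0.97·0.19 / (0.81·0.03) = 7.584.
Smallest integer k = 8.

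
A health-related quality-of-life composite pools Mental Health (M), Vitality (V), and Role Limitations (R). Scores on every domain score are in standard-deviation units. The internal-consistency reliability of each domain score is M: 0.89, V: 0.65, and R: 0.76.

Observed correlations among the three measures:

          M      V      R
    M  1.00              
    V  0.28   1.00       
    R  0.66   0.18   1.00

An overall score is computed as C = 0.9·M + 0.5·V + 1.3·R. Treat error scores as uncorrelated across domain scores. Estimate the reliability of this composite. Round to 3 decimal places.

0.878

Var(C) = 0.9² + 0.5² + 1.3² + 2·[0.45·0.28 + 1.17·0.66 + 0.65·0.18] = 2.75 + 2.0304 = 4.7804.
With uncorrelated errors the cross-covariances are all true-score covariance, so they carry over unchanged; only the diagonal terms shrink to ρᵢσᵢ².
True-score variance = [0.9²·0.89 + 0.5²·0.65 + 1.3²·0.76] + 2.0304 = 2.1678 + 2.0304 = 4.1982.
Reliability = 4.1982 / 4.7804 = 0.878.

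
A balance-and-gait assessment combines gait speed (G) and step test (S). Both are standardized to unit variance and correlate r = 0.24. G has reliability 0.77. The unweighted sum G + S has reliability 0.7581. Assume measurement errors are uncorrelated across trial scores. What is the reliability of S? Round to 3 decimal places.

0.630

Var(G+S) = 2 + 2·0.24 = 2.480.
True-score variance = ρ_G + ρ_S + 2·0.24, so 0.7581 = (0.77 + ρ_S + 0.48) / 2.480.
ρ_S = 0.7581·2.480 − 0.77 − 0.48 = 0.630.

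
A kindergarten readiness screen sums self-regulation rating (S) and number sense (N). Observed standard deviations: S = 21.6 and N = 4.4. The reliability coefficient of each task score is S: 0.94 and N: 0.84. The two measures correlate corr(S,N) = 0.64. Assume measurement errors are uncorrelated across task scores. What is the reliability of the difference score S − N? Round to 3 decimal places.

0.915

Var(S−N) = 21.6² + 4.4² − 2·21.6·4.4·0.64 = 485.92 − 121.651 = 364.269.
Under uncorrelated errors the observed covariances equal the true-score covariances, so only the own-variance terms attenuate.
True-score variance = [21.6²·0.94 + 4.4²·0.84] − 121.651 = 454.829 − 121.651 = 333.178.
Reliability = 333.178 / 364.269 = 0.915.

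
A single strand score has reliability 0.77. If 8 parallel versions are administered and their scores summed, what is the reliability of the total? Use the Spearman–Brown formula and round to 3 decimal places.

ρ_k = kρ / (1 + (k−1)ρ) = 8·0.77 / (1 + 7·0.77) = 6.160 / 6.390 = 0.964.

0.964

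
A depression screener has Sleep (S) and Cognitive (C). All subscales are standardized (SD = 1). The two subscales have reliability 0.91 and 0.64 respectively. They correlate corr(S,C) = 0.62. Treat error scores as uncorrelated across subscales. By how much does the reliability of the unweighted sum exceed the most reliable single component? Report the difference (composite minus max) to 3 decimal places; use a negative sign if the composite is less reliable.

Var(sum) = 2 + 1.24 = 3.24; true-score variance = 1.55 + 1.24 = 2.79; composite reliability = 0.8611.
Max component reliability = 0.9100.
Difference = 0.8611 − 0.9100 = -0.049.

-0.049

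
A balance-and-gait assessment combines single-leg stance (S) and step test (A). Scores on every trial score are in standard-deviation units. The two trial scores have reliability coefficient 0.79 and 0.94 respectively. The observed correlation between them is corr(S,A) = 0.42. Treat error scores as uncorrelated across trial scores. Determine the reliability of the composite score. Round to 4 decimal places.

0.9049

Var(S+A) = 2 + 2·[0.42] = 2 + 0.84 = 2.84.
Under uncorrelated errors the observed covariances equal the true-score covariances, so only the own-variance terms attenuate.
True-score variance = [0.79 + 0.94] + 0.84 = 1.73 + 0.84 = 2.57.
Reliability = 2.57 / 2.84 = 0.9049.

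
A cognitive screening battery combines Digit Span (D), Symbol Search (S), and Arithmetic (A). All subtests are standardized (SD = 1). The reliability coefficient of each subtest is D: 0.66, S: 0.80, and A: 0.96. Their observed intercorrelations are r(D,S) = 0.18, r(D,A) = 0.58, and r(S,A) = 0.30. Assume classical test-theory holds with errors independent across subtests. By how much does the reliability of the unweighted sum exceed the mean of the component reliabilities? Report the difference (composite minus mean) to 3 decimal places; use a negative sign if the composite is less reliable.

Var(sum) = 3 + 2.12 = 5.12; true-score variance = 2.42 + 2.12 = 4.54; composite reliability = 0.8867.
Mean component reliability = 0.8067.
Difference = 0.8867 − 0.8067 = 0.080.

0.080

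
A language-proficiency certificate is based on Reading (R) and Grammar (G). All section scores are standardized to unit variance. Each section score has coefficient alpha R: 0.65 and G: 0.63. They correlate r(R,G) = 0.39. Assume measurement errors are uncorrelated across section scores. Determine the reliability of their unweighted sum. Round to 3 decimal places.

Var(R+G) = 2 + 2·[0.39] = 2 + 0.78 = 2.78.
With uncorrelated errors the cross-covariances are all true-score covariance, so they carry over unchanged; only the diagonal terms shrink to ρᵢσᵢ².
True-score variance = [0.65 + 0.63] + 0.78 = 1.28 + 0.78 = 2.06.
Reliability = 2.06 / 2.78 = 0.741.

0.741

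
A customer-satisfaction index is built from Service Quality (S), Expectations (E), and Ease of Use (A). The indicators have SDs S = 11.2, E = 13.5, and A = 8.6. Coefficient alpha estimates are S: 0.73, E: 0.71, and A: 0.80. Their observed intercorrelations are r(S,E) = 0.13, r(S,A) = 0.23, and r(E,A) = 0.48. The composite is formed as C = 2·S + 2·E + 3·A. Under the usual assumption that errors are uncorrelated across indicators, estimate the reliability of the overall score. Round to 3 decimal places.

0.839

Var(C) = 2²·11.2² + 2²·13.5² + 3²·8.6² + 2·[4·11.2·13.5·0.13 + 6·11.2·8.6·0.23 + 6·13.5·8.6·0.48] = 1896.4 + 1091.83 = 2988.23.
With uncorrelated errors the cross-covariances are all true-score covariance, so they carry over unchanged; only the diagonal terms shrink to ρᵢσᵢ².
True-score variance = [2²·11.2²·0.73 + 2²·13.5²·0.71 + 3²·8.6²·0.80] + 1091.83 = 1416.39 + 1091.83 = 2508.21.
Reliability = 2508.21 / 2988.23 = 0.839.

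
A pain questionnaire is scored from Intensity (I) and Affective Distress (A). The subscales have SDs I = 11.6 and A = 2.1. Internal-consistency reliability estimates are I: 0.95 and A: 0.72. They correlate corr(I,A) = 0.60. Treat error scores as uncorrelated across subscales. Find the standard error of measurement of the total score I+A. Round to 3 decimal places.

Var(total) = 138.97 + 29.232 = 168.202.
True-score variance = 131.007 + 29.232 = 160.239, so reliability = 0.9527.
Error variance = 168.202 − 160.239 = 7.9628; SEM = √7.9628 = 2.822.

2.822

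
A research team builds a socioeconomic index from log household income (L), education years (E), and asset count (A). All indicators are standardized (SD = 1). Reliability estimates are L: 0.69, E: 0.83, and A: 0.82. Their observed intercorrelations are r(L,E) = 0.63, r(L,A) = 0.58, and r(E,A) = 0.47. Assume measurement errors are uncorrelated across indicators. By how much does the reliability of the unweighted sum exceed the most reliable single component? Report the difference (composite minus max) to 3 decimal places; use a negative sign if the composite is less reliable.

0.066

Var(sum) = 3 + 3.36 = 6.36; true-score variance = 2.34 + 3.36 = 5.7; composite reliability = 0.8962.
Max component reliability = 0.8300.
Difference = 0.8962 − 0.8300 = 0.066.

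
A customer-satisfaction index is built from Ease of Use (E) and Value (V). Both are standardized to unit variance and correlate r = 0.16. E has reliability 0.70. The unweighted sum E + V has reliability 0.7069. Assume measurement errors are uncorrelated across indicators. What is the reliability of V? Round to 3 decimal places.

0.620

Var(E+V) = 2 + 2·0.16 = 2.320.
True-score variance = ρ_E + ρ_V + 2·0.16, so 0.7069 = (0.70 + ρ_V + 0.32) / 2.320.
ρ_V = 0.7069·2.320 − 0.70 − 0.32 = 0.620.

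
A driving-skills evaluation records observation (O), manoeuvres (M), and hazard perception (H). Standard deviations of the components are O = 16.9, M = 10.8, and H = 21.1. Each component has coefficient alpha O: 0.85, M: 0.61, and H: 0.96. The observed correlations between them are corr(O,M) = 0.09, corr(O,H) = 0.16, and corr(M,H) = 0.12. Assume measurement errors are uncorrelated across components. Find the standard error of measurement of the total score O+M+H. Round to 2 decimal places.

10.30

Var(total) = 847.46 + 201.654 = 1049.11.
True-score variance = 741.321 + 201.654 = 942.974, so reliability = 0.8988.
Error variance = 1049.11 − 942.974 = 106.14; SEM = √106.14 = 10.30.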